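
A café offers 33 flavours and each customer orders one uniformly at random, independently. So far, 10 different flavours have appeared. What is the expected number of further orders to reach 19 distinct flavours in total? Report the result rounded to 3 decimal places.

15.930

The wait to go from k to k+1 distinct flavours is geometric with mean 33/(33-k).
Sum over k = 10,...,18: E = 33/23 + 33/22 + 33/21 + ... + 33/16 + 33/15 = 15.9301.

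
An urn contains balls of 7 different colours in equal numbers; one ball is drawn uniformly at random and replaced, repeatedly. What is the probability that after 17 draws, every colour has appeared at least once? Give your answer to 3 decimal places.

Let A_i be the event that colour i is missing after 17 draws. By inclusion–exclusion on the A_i,
P(all seen) = Σ_{j=0}^{7} (-1)^j C(7,j)((7-j)/7)^17
= 1.0000 - 0.5093 + 0.0689 - 0.0026 + 0.0000 - 0.0000 + 0.0000 - 0.0000
= 0.5570.

0.557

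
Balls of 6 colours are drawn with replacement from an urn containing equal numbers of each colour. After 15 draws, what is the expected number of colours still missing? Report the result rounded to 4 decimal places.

0.3894

For each colour, P(unseen after 15) = (5/6)^15 = 0.06491.
By linearity of expectation, E[unseen] = 6·(5/6)^15 = 0.38943.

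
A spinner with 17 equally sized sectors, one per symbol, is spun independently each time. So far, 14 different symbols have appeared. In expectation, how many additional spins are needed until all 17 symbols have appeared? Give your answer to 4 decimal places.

With k distinct symbols already seen, the next new one takes an expected 17/(17-k) spins.
Sum over k = 14,...,16: E = 17/3 + 17/2 + 17/1 = 31.16667.

31.1667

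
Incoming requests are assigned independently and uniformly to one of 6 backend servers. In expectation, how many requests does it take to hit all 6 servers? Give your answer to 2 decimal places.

Split into phases: going from k distinct to k+1 distinct takes on average 6/(6-k) requests.
E[T] = 6/6 + 6/5 + 6/4 + 6/3 + 6/2 + 6/1 = 6·H_{6}.
H_{6} = 2.450, so E[T] = 14.700.

14.70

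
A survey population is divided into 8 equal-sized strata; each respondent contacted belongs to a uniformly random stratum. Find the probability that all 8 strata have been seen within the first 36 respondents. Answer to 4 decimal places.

0.9355

Let A_i be the event that stratum i is missing after 36 respondents. By inclusion–exclusion on the A_i,
P(all seen) = Σ_{j=0}^{8} (-1)^j C(8,j)((8-j)/8)^36
= 1.00000 - 0.06537 + 0.00089 - 0.00000 + 0.00000 - 0.00000 + 0.00000 - 0.00000 + 0.00000
= 0.93552.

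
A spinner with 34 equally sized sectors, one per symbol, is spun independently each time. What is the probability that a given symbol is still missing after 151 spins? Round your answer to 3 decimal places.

Each spin misses the fixed symbol with probability (34-1)/34 = 33/34, independently.
P(still missing after 151) = (33/34)^151 = 0.0110.

0.011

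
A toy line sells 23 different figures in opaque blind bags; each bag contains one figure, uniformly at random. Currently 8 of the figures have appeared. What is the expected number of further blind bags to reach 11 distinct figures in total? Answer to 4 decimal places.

From k distinct to k+1 distinct takes on average 23/(23-k) blind bags.
Sum over k = 8,...,10: E = 23/15 + 23/14 + 23/13 = 4.94542.

4.9454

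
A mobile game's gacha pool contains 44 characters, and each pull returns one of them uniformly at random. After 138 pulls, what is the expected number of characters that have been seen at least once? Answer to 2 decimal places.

42.16

For each character, P(seen in 138 pulls) = 1 - (43/44)^138 = 0.958.
By linearity of expectation, E[distinct seen] = 44·(1 - (43/44)^138) = 42.157.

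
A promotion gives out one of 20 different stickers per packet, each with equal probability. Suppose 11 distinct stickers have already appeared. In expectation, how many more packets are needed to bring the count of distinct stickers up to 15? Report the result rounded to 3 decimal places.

From k distinct to k+1 distinct takes on average 20/(20-k) packets.
Sum over k = 11,...,14: E = 20/9 + 20/8 + 20/7 + 20/6 = 10.9127.

10.913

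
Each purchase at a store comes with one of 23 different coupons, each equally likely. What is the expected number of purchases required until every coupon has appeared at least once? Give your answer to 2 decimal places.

85.89

Split into phases: going from k distinct to k+1 distinct takes on average 23/(23-k) purchases.
E[T] = 23/23 + 23/22 + 23/21 + ... + 23/2 + 23/1 = 23·H_{23}.
H_{23} = 3.734, so E[T] = 85.889.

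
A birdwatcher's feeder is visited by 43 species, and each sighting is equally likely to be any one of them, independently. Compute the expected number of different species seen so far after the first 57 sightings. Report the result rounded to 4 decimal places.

31.7546

For each species, P(seen in 57 sightings) = 1 - (42/43)^57 = 0.73848.
By linearity of expectation, E[distinct seen] = 43·(1 - (42/43)^57) = 31.75457.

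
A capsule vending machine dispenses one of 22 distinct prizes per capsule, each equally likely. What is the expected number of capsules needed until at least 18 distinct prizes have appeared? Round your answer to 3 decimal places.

35.365

Going from k to k+1 distinct takes a geometric number of capsules with mean 22/(22-k).
Sum over k = 0,...,17: E = 22/22 + 22/21 + 22/20 + ... + 22/6 + 22/5 = 35.3646.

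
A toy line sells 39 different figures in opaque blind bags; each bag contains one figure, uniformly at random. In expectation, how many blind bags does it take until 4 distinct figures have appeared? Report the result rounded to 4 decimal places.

4.1637

Going from k to k+1 distinct takes a geometric number of blind bags with mean 39/(39-k).
Sum over k = 0,...,3: E = 39/39 + 39/38 + 39/37 + 39/36 = 4.16370.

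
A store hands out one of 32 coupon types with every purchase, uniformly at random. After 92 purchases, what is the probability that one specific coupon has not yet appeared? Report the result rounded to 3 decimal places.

0.054

On each purchase the fixed coupon fails to appear with probability 31/32.
P(still missing after 92) = (31/32)^92 = 0.0539.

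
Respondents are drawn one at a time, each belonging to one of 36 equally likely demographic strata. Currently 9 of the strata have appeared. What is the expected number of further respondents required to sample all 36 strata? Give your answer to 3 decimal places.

140.092

From k distinct to k+1 distinct takes on average 36/(36-k) respondents.
Sum over k = 9,...,35: E = 36/27 + 36/26 + 36/25 + ... + 36/2 + 36/1 = 140.0924.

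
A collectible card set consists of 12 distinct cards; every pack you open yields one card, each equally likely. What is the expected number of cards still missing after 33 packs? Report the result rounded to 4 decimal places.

0.6795

For each card, P(unseen after 33) = (11/12)^33 = 0.05662.
By linearity of expectation, E[unseen] = 12·(11/12)^33 = 0.67945.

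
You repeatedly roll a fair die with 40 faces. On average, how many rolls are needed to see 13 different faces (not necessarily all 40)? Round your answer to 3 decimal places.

With k distinct faces already seen, the next new one arrives after an expected 40/(40-k) rolls.
Sum over k = 0,...,12: E = 40/40 + 40/39 + 40/38 + ... + 40/29 + 40/28 = 15.4835.

15.483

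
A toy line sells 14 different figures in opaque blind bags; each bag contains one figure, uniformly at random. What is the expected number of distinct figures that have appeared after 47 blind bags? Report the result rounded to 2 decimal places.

13.57

For each figure, P(seen in 47 blind bags) = 1 - (13/14)^47 = 0.969.
By linearity of expectation, E[distinct seen] = 14·(1 - (13/14)^47) = 13.570.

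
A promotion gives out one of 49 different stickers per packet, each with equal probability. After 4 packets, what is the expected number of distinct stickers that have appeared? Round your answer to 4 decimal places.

For each sticker, P(seen in 4 packets) = 1 - (48/49)^4 = 0.07917.
By linearity of expectation, E[distinct seen] = 49·(1 - (48/49)^4) = 3.87921.

3.8792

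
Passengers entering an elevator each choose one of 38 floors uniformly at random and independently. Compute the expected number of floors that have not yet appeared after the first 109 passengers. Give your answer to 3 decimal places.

For each floor, P(unseen after 109) = (37/38)^109 = 0.0546.
By linearity of expectation, E[unseen] = 38·(37/38)^109 = 2.0766.

2.077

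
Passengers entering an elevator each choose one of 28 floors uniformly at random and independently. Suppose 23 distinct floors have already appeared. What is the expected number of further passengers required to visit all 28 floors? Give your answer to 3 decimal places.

From k distinct to k+1 distinct takes on average 28/(28-k) passengers.
Sum over k = 23,...,27: E = 28/5 + 28/4 + 28/3 + 28/2 + 28/1 = 63.9333.

63.933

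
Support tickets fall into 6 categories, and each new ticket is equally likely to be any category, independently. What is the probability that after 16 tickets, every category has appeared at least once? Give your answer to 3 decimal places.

By inclusion–exclusion over which categories are missing,
P(all seen) = Σ_{j=0}^{6} (-1)^j C(6,j)((6-j)/6)^16
= 1.0000 - 0.3245 + 0.0228 - 0.0003 + 0.0000 - 0.0000 + 0.0000
= 0.6980.

0.698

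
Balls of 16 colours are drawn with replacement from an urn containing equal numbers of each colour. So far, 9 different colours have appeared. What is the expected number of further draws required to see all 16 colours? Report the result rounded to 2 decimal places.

The wait to go from k to k+1 distinct colours is geometric with mean 16/(16-k).
Sum over k = 9,...,15: E = 16/7 + 16/6 + 16/5 + ... + 16/2 + 16/1 = 41.486.

41.49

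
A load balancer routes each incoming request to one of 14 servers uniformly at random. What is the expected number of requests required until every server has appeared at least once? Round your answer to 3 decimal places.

The wait to go from k to k+1 distinct servers is geometric with mean 14/(14-k).
E[T] = 14/14 + 14/13 + 14/12 + ... + 14/2 + 14/1 = 14·H_{14}.
H_{14} = 3.2516, so E[T] = 45.5219.

45.522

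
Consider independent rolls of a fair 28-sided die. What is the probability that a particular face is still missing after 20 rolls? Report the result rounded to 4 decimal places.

On each roll the fixed face fails to appear with probability 27/28.
P(still missing after 20) = (27/28)^20 = 0.48319.

0.4832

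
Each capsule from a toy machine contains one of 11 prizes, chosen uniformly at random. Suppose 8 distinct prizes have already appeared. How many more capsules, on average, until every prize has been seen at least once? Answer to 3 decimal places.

From k distinct to k+1 distinct takes on average 11/(11-k) capsules.
Sum over k = 8,...,10: E = 11/3 + 11/2 + 11/1 = 20.1667.

20.167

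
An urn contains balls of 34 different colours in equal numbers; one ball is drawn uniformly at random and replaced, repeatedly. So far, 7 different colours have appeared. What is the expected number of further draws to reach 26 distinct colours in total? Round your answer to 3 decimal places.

From k distinct to k+1 distinct takes on average 34/(34-k) draws.
Sum over k = 7,...,25: E = 34/27 + 34/26 + 34/25 + ... + 34/10 + 34/9 = 39.9024.

39.902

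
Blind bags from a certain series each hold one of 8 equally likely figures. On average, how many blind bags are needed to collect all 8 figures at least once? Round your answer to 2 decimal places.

21.74

The wait to go from k to k+1 distinct figures is geometric with mean 8/(8-k).
E[T] = 8/8 + 8/7 + 8/6 + ... + 8/2 + 8/1 = 8·H_{8}.
H_{8} = 2.718, so E[T] = 21.743.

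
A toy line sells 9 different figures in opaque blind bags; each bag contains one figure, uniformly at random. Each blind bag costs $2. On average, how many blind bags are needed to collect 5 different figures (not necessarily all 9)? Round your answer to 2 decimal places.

6.71

With k distinct figures already seen, the next new one arrives after an expected 9/(9-k) blind bags.
Sum over k = 0,...,4: E = 9/9 + 9/8 + 9/7 + 9/6 + 9/5 = 6.711.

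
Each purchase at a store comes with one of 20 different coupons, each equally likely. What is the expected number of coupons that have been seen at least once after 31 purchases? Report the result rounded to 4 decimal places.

15.9219

For each coupon, P(seen in 31 purchases) = 1 - (19/20)^31 = 0.79609.
By linearity of expectation, E[distinct seen] = 20·(1 - (19/20)^31) = 15.92186.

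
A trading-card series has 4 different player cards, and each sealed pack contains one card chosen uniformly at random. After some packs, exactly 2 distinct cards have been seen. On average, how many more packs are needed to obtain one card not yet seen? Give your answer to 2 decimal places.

The number of packs until the next new card is geometric with success probability 2/4, so its mean is 4/2.
E = 4/2 = 2.000.

2.00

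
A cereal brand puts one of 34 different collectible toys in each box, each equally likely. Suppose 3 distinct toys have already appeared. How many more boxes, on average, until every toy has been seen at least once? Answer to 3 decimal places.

136.926

From k distinct to k+1 distinct takes on average 34/(34-k) boxes.
Sum over k = 3,...,33: E = 34/31 + 34/30 + 34/29 + ... + 34/2 + 34/1 = 136.9263.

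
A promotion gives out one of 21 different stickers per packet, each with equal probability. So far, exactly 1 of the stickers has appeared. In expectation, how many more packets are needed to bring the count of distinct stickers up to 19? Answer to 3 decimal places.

With k distinct stickers already seen, the next new one takes an expected 21/(21-k) packets.
Sum over k = 1,...,18: E = 21/20 + 21/19 + 21/18 + ... + 21/4 + 21/3 = 44.0525.

44.053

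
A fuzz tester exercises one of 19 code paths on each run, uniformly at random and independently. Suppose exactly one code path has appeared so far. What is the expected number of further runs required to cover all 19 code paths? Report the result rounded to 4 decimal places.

66.4071

The wait to go from k to k+1 distinct code paths is geometric with mean 19/(19-k).
Sum over k = 1,...,18: E = 19/18 + 19/17 + 19/16 + ... + 19/2 + 19/1 = 66.40705.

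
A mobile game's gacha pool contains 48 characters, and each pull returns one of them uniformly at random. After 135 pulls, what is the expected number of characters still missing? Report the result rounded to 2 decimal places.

2.80

For each character, P(unseen after 135) = (47/48)^135 = 0.058.
By linearity of expectation, E[unseen] = 48·(47/48)^135 = 2.798.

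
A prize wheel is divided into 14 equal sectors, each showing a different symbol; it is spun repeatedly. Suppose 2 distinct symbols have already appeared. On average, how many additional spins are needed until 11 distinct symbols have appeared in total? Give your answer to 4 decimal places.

17.7783

The wait to go from k to k+1 distinct symbols is geometric with mean 14/(14-k).
Sum over k = 2,...,10: E = 14/12 + 14/11 + 14/10 + ... + 14/5 + 14/4 = 17.77828.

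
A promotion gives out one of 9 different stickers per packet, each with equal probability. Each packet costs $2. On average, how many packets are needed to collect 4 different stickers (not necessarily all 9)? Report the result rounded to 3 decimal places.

Going from k to k+1 distinct takes a geometric number of packets with mean 9/(9-k).
Sum over k = 0,...,3: E = 9/9 + 9/8 + 9/7 + 9/6 = 4.9107.

4.911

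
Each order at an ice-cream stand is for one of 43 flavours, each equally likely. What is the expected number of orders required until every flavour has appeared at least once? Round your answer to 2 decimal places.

The wait to go from k to k+1 distinct flavours is geometric with mean 43/(43-k).
E[T] = 43/43 + 43/42 + 43/41 + ... + 43/2 + 43/1 = 43·H_{43}.
H_{43} = 4.350, so E[T] = 187.050.

187.05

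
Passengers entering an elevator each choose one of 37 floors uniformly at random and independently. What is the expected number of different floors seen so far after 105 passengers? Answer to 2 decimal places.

For each floor, P(seen in 105 passengers) = 1 - (36/37)^105 = 0.944.
By linearity of expectation, E[distinct seen] = 37·(1 - (36/37)^105) = 34.917.

34.92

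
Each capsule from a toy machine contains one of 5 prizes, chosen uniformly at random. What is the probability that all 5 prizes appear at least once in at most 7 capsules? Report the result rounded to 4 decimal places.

By inclusion–exclusion over which prizes are missing,
P(all seen) = Σ_{j=0}^{5} (-1)^j C(5,j)((5-j)/5)^7
= 1.00000 - 1.04858 + 0.27994 - 0.01638 + 0.00006 - 0.00000
= 0.21504.

0.2150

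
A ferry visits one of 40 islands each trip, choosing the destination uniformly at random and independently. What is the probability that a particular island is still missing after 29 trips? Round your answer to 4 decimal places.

Each trip misses the fixed island with probability (40-1)/40 = 39/40, independently.
P(still missing after 29) = (39/40)^29 = 0.47988.

0.4799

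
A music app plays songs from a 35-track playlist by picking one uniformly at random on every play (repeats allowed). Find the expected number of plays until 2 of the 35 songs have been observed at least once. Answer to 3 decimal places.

With k distinct songs already seen, the next new one arrives after an expected 35/(35-k) plays.
Sum over k = 0,...,1: E = 35/35 + 35/34 = 2.0294.

2.029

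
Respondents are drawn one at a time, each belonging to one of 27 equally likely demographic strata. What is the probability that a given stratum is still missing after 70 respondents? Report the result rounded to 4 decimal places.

Each respondent misses the fixed stratum with probability (27-1)/27 = 26/27, independently.
P(still missing after 70) = (26/27)^70 = 0.07123.

0.0712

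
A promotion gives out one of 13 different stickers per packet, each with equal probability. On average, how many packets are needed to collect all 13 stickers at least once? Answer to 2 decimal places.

41.34

After k distinct stickers have appeared, the next packet gives a new one with probability (13-k)/13, so the expected wait for the (k+1)-th is 13/(13-k).
E[T] = 13/13 + 13/12 + 13/11 + ... + 13/2 + 13/1 = 13·H_{13}.
H_{13} = 3.180, so E[T] = 41.342.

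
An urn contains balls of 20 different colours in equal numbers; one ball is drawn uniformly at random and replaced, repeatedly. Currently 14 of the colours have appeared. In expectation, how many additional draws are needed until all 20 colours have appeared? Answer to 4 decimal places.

With k distinct colours already seen, the next new one takes an expected 20/(20-k) draws.
Sum over k = 14,...,19: E = 20/6 + 20/5 + 20/4 + 20/3 + 20/2 + 20/1 = 49.00000.

49.0000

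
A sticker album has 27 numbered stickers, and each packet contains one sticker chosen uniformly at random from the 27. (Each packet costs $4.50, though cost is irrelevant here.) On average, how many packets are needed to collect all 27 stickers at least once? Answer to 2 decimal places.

105.07

The wait to go from k to k+1 distinct stickers is geometric with mean 27/(27-k).
E[T] = 27/27 + 27/26 + 27/25 + ... + 27/2 + 27/1 = 27·H_{27}.
H_{27} = 3.891, so E[T] = 105.069.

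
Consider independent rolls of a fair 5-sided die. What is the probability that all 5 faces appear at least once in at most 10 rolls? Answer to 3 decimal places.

0.523

By inclusion–exclusion over which faces are missing,
P(all seen) = Σ_{j=0}^{5} (-1)^j C(5,j)((5-j)/5)^10
= 1.0000 - 0.5369 + 0.0605 - 0.0010 + 0.0000 - 0.0000
= 0.5225.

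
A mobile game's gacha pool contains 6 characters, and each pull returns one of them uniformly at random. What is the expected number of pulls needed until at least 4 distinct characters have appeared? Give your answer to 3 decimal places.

With k distinct characters already seen, the next new one arrives after an expected 6/(6-k) pulls.
Sum over k = 0,...,3: E = 6/6 + 6/5 + 6/4 + 6/3 = 5.7000.

5.700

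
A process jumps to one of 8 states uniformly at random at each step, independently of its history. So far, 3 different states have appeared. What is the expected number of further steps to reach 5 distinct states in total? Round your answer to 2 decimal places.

From k distinct to k+1 distinct takes on average 8/(8-k) steps.
Sum over k = 3,...,4: E = 8/5 + 8/4 = 3.600.

3.60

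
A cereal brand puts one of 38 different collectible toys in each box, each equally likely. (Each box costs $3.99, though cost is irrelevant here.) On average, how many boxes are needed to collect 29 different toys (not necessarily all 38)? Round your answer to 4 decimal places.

53.1595

With k distinct toys already seen, the next new one arrives after an expected 38/(38-k) boxes.
Sum over k = 0,...,28: E = 38/38 + 38/37 + 38/36 + ... + 38/11 + 38/10 = 53.15948.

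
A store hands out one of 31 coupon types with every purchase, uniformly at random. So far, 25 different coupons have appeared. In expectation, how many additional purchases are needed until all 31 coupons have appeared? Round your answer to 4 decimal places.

75.9500

With k distinct coupons already seen, the next new one takes an expected 31/(31-k) purchases.
Sum over k = 25,...,30: E = 31/6 + 31/5 + 31/4 + 31/3 + 31/2 + 31/1 = 75.95000.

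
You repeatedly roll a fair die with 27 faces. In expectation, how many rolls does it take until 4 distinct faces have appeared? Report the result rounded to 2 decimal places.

Going from k to k+1 distinct takes a geometric number of rolls with mean 27/(27-k).
Sum over k = 0,...,3: E = 27/27 + 27/26 + 27/25 + 27/24 = 4.243.

4.24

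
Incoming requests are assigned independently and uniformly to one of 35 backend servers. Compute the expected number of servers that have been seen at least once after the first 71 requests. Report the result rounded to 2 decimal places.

30.53

For each server, P(seen in 71 requests) = 1 - (34/35)^71 = 0.872.
By linearity of expectation, E[distinct seen] = 35·(1 - (34/35)^71) = 30.531.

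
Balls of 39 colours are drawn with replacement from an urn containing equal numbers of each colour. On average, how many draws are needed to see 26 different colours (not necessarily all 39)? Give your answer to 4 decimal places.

Going from k to k+1 distinct takes a geometric number of draws with mean 39/(39-k).
Sum over k = 0,...,25: E = 39/39 + 39/38 + 39/37 + ... + 39/15 + 39/14 = 41.86296.

41.8630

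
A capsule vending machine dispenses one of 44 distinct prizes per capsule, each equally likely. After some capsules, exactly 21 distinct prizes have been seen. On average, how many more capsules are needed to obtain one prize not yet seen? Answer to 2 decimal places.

The number of capsules until the next new prize is geometric with success probability 23/44, so its mean is 44/23.
E = 44/23 = 1.913.

1.91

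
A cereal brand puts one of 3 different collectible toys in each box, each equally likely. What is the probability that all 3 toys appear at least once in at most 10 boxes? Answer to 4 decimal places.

0.9480

Let A_i be the event that toy i is missing after 10 boxes. By inclusion–exclusion on the A_i,
P(all seen) = Σ_{j=0}^{3} (-1)^j C(3,j)((3-j)/3)^10
= 1.00000 - 0.05202 + 0.00005 - 0.00000
= 0.94803.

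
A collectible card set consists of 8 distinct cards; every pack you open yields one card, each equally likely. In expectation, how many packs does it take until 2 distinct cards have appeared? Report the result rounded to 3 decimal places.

Going from k to k+1 distinct takes a geometric number of packs with mean 8/(8-k).
Sum over k = 0,...,1: E = 8/8 + 8/7 = 2.1429.

2.143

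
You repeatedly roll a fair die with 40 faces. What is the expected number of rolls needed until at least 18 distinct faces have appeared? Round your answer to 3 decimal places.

23.509

Going from k to k+1 distinct takes a geometric number of rolls with mean 40/(40-k).
Sum over k = 0,...,17: E = 40/40 + 40/39 + 40/38 + ... + 40/24 + 40/23 = 23.5092.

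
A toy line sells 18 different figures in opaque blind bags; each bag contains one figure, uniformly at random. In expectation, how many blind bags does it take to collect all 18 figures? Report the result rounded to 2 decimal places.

The wait to go from k to k+1 distinct figures is geometric with mean 18/(18-k).
E[T] = 18/18 + 18/17 + 18/16 + ... + 18/2 + 18/1 = 18·H_{18}.
H_{18} = 3.495, so E[T] = 62.912.

62.91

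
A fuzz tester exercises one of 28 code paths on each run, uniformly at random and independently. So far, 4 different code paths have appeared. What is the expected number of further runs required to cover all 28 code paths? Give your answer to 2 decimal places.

105.73

From k distinct to k+1 distinct takes on average 28/(28-k) runs.
Sum over k = 4,...,27: E = 28/24 + 28/23 + 28/22 + ... + 28/2 + 28/1 = 105.727.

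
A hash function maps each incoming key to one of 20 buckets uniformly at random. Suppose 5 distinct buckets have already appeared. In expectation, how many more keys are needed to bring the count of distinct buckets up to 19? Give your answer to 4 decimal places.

From k distinct to k+1 distinct takes on average 20/(20-k) keys.
Sum over k = 5,...,18: E = 20/15 + 20/14 + 20/13 + ... + 20/3 + 20/2 = 46.36458.

46.3646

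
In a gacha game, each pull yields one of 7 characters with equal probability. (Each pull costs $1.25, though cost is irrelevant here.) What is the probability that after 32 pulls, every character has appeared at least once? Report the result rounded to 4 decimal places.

0.9500

Let A_i be the event that character i is missing after 32 pulls. By inclusion–exclusion on the A_i,
P(all seen) = Σ_{j=0}^{7} (-1)^j C(7,j)((7-j)/7)^32
= 1.00000 - 0.05044 + 0.00044 - 0.00000 + 0.00000 - 0.00000 + 0.00000 - 0.00000
= 0.95000.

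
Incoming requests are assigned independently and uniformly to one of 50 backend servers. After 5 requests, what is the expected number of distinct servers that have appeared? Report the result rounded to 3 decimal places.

For each server, P(seen in 5 requests) = 1 - (49/50)^5 = 0.0961.
By linearity of expectation, E[distinct seen] = 50·(1 - (49/50)^5) = 4.8040.

4.804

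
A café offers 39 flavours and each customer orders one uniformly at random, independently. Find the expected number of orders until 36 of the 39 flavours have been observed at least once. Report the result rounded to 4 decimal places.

Going from k to k+1 distinct takes a geometric number of orders with mean 39/(39-k).
Sum over k = 0,...,35: E = 39/39 + 39/38 + 39/37 + ... + 39/5 + 39/4 = 94.38818.

94.3882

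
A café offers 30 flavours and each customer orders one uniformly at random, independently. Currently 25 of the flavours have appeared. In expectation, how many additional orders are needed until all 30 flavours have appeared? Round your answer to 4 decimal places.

From k distinct to k+1 distinct takes on average 30/(30-k) orders.
Sum over k = 25,...,29: E = 30/5 + 30/4 + 30/3 + 30/2 + 30/1 = 68.50000.

68.5000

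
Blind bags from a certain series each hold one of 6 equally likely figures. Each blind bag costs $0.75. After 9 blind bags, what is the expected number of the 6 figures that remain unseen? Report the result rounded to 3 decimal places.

For each figure, P(unseen after 9) = (5/6)^9 = 0.1938.
By linearity of expectation, E[unseen] = 6·(5/6)^9 = 1.1628.

1.163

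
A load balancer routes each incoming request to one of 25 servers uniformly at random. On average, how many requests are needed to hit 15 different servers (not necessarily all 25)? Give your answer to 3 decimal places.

With k distinct servers already seen, the next new one arrives after an expected 25/(25-k) requests.
Sum over k = 0,...,14: E = 25/25 + 25/24 + 25/23 + ... + 25/12 + 25/11 = 22.1747.

22.175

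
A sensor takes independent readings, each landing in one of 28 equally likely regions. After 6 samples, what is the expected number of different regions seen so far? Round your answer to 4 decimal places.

For each region, P(seen in 6 samples) = 1 - (27/28)^6 = 0.19604.
By linearity of expectation, E[distinct seen] = 28·(1 - (27/28)^6) = 5.48912.

5.4891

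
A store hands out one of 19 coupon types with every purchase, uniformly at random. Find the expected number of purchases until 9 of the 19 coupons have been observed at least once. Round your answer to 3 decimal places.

With k distinct coupons already seen, the next new one arrives after an expected 19/(19-k) purchases.
Sum over k = 0,...,8: E = 19/19 + 19/18 + 19/17 + ... + 19/12 + 19/11 = 11.7567.

11.757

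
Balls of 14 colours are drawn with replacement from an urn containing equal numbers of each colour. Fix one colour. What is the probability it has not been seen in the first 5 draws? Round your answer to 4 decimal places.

0.6904

On each draw the fixed colour fails to appear with probability 13/14.
P(still missing after 5) = (13/14)^5 = 0.69036.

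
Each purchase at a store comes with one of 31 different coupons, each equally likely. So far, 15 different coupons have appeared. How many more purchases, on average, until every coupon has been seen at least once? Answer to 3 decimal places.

From k distinct to k+1 distinct takes on average 31/(31-k) purchases.
Sum over k = 15,...,30: E = 31/16 + 31/15 + 31/14 + ... + 31/2 + 31/1 = 104.8026.

104.803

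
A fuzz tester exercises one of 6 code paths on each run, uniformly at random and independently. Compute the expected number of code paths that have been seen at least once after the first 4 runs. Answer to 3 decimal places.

For each code path, P(seen in 4 runs) = 1 - (5/6)^4 = 0.5177.
By linearity of expectation, E[distinct seen] = 6·(1 - (5/6)^4) = 3.1065.

3.106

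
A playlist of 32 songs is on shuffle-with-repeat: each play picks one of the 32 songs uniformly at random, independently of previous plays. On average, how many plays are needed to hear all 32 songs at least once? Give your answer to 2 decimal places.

129.87

The wait to go from k to k+1 distinct songs is geometric with mean 32/(32-k).
E[T] = 32/32 + 32/31 + 32/30 + ... + 32/2 + 32/1 = 32·H_{32}.
H_{32} = 4.058, so E[T] = 129.872.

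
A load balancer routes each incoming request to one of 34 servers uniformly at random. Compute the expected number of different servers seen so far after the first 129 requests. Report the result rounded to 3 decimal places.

33.277

For each server, P(seen in 129 requests) = 1 - (33/34)^129 = 0.9787.
By linearity of expectation, E[distinct seen] = 34·(1 - (33/34)^129) = 33.2772.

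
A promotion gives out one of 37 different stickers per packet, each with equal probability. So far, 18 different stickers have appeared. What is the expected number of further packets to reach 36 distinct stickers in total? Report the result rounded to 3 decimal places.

With k distinct stickers already seen, the next new one takes an expected 37/(37-k) packets.
Sum over k = 18,...,35: E = 37/19 + 37/18 + 37/17 + ... + 37/3 + 37/2 = 94.2664.

94.266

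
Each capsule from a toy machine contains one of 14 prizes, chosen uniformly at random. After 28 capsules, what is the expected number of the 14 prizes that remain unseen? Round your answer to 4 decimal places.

For each prize, P(unseen after 28) = (13/14)^28 = 0.12555.
By linearity of expectation, E[unseen] = 14·(13/14)^28 = 1.75775.

1.7577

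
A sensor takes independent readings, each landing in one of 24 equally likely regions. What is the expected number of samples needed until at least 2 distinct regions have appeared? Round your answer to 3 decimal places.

Going from k to k+1 distinct takes a geometric number of samples with mean 24/(24-k).
Sum over k = 0,...,1: E = 24/24 + 24/23 = 2.0435.

2.043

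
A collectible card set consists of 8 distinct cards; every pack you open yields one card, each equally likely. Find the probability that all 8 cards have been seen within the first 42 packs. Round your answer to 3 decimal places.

Let A_i be the event that card i is missing after 42 packs. By inclusion–exclusion on the A_i,
P(all seen) = Σ_{j=0}^{8} (-1)^j C(8,j)((8-j)/8)^42
= 1.0000 - 0.0293 + 0.0002 - 0.0000 + 0.0000 - 0.0000 + 0.0000 - 0.0000 + 0.0000
= 0.9708.

0.971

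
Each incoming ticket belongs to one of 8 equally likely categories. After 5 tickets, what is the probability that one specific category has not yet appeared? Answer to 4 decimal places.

On each ticket the fixed category fails to appear with probability 7/8.
P(still missing after 5) = (7/8)^5 = 0.51291.

0.5129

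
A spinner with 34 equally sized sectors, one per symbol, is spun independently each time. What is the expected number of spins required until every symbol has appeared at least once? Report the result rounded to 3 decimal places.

140.019

After k distinct symbols have appeared, the next spin gives a new one with probability (34-k)/34, so the expected wait for the (k+1)-th is 34/(34-k).
E[T] = 34/34 + 34/33 + 34/32 + ... + 34/2 + 34/1 = 34·H_{34}.
H_{34} = 4.1182, so E[T] = 140.0191.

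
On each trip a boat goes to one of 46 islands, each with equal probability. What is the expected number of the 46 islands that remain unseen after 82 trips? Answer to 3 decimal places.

7.587

For each island, P(unseen after 82) = (45/46)^82 = 0.1649.
By linearity of expectation, E[unseen] = 46·(45/46)^82 = 7.5865.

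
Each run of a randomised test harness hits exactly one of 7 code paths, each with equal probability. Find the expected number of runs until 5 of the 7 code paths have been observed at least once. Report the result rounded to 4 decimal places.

7.6500

Going from k to k+1 distinct takes a geometric number of runs with mean 7/(7-k).
Sum over k = 0,...,4: E = 7/7 + 7/6 + 7/5 + 7/4 + 7/3 = 7.65000.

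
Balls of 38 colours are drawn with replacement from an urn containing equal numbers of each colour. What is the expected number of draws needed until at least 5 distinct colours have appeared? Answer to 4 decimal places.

5.2859

Going from k to k+1 distinct takes a geometric number of draws with mean 38/(38-k).
Sum over k = 0,...,4: E = 38/38 + 38/37 + 38/36 + 38/35 + 38/34 = 5.28594.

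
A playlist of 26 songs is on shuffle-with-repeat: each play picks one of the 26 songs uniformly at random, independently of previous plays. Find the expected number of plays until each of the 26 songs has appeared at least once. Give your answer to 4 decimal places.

100.2149

Split into phases: going from k distinct to k+1 distinct takes on average 26/(26-k) plays.
E[T] = 26/26 + 26/25 + 26/24 + ... + 26/2 + 26/1 = 26·H_{26}.
H_{26} = 3.85442, so E[T] = 100.21491.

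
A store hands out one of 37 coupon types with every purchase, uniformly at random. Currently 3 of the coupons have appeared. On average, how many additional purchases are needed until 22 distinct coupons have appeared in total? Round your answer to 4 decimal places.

29.5993

The wait to go from k to k+1 distinct coupons is geometric with mean 37/(37-k).
Sum over k = 3,...,21: E = 37/34 + 37/33 + 37/32 + ... + 37/17 + 37/16 = 29.59930.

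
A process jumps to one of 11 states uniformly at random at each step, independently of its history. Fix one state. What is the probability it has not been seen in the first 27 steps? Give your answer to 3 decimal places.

On each step the fixed state fails to appear with probability 10/11.
P(still missing after 27) = (10/11)^27 = 0.0763.

0.076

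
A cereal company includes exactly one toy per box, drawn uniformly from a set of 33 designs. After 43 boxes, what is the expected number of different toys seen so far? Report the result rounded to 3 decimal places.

24.213

For each toy, P(seen in 43 boxes) = 1 - (32/33)^43 = 0.7337.
By linearity of expectation, E[distinct seen] = 33·(1 - (32/33)^43) = 24.2125.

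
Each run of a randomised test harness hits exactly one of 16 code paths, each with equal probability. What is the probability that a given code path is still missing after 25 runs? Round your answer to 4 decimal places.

Each run misses the fixed code path with probability (16-1)/16 = 15/16, independently.
P(still missing after 25) = (15/16)^25 = 0.19920.

0.1992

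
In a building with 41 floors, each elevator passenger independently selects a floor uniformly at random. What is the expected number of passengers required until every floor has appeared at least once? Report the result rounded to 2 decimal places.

Split into phases: going from k distinct to k+1 distinct takes on average 41/(41-k) passengers.
E[T] = 41/41 + 41/40 + 41/39 + ... + 41/2 + 41/1 = 41·H_{41}.
H_{41} = 4.303, so E[T] = 176.420.

176.42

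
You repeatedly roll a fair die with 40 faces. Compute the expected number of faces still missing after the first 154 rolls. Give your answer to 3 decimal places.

0.811

For each face, P(unseen after 154) = (39/40)^154 = 0.0203.
By linearity of expectation, E[unseen] = 40·(39/40)^154 = 0.8105.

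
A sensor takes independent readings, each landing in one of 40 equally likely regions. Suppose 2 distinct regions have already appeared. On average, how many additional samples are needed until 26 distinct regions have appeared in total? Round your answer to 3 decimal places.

The wait to go from k to k+1 distinct regions is geometric with mean 40/(40-k).
Sum over k = 2,...,25: E = 40/38 + 40/37 + 40/36 + ... + 40/16 + 40/15 = 39.0536.

39.054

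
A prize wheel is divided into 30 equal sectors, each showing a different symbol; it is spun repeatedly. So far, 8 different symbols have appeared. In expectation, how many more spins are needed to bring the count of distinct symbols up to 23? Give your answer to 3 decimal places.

32.939

The wait to go from k to k+1 distinct symbols is geometric with mean 30/(30-k).
Sum over k = 8,...,22: E = 30/22 + 30/21 + 30/20 + ... + 30/9 + 30/8 = 32.9387.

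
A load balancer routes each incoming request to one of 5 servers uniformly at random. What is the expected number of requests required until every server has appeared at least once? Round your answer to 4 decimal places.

Split into phases: going from k distinct to k+1 distinct takes on average 5/(5-k) requests.
E[T] = 5/5 + 5/4 + 5/3 + 5/2 + 5/1 = 5·H_{5}.
H_{5} = 2.28333, so E[T] = 11.41667.

11.4167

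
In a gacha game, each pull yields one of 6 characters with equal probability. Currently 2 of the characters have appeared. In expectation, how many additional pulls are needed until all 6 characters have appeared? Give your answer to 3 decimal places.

12.500

With k distinct characters already seen, the next new one takes an expected 6/(6-k) pulls.
Sum over k = 2,...,5: E = 6/4 + 6/3 + 6/2 + 6/1 = 12.5000.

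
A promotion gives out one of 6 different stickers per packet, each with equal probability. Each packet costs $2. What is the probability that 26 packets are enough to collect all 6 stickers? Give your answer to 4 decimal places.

By inclusion–exclusion over which stickers are missing,
P(all seen) = Σ_{j=0}^{6} (-1)^j C(6,j)((6-j)/6)^26
= 1.00000 - 0.05241 + 0.00040 - 0.00000 + 0.00000 - 0.00000 + 0.00000
= 0.94798.

0.9480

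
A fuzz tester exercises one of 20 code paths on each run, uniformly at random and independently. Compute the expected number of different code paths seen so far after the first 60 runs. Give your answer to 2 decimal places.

For each code path, P(seen in 60 runs) = 1 - (19/20)^60 = 0.954.
By linearity of expectation, E[distinct seen] = 20·(1 - (19/20)^60) = 19.079.

19.08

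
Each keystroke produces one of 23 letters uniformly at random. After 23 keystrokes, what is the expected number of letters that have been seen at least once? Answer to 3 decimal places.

14.726

For each letter, P(seen in 23 keystrokes) = 1 - (22/23)^23 = 0.6403.
By linearity of expectation, E[distinct seen] = 23·(1 - (22/23)^23) = 14.7261.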